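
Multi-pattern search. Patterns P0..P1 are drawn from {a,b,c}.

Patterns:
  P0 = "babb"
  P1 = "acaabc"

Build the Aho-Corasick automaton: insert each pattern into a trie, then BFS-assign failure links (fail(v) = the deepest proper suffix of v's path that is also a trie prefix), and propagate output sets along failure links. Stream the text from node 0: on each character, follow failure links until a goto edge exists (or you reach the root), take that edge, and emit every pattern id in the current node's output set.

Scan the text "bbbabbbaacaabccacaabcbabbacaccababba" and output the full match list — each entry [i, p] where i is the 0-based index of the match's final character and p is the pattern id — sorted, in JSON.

Build automaton:
Trie (insert patterns):
  n0 'ε': a→5 b→1
  n1 'b': a→2
  n2 'ba': b→3
  n3 'bab': b→4
  n4 'babb': ·  ←P0
  n5 'a': c→6
  n6 'ac': a→7
  n7 'aca': a→8
  n8 'acaa': b→9
  n9 'acaab': c→10
  n10 'acaabc': ·  ←P1

Failure links (BFS by depth):
  fail(1) 'b': from fail(0)=0 chase 'b': 0 ⇒ 0;  out=∅∪out(0)=∅
  fail(5) 'a': from fail(0)=0 chase 'a': 0 ⇒ 0;  out=∅∪out(0)=∅
  fail(2) 'ba': from fail(1)=0 chase 'a': 0 ⇒ 5;  out=∅∪out(5)=∅
  fail(6) 'ac': from fail(5)=0 chase 'c': 0 ⇒ 0;  out=∅∪out(0)=∅
  fail(3) 'bab': from fail(2)=5 chase 'b': 5→0 ⇒ 1;  out=∅∪out(1)=∅
  fail(7) 'aca': from fail(6)=0 chase 'a': 0 ⇒ 5;  out=∅∪out(5)=∅
  fail(4) 'babb': from fail(3)=1 chase 'b': 1→0 ⇒ 1;  out={0}∪out(1)={0}
  fail(8) 'acaa': from fail(7)=5 chase 'a': 5→0 ⇒ 5;  out=∅∪out(5)=∅
  fail(9) 'acaab': from fail(8)=5 chase 'b': 5→0 ⇒ 1;  out=∅∪out(1)=∅
  fail(10) 'acaabc': from fail(9)=1 chase 'c': 1→0 ⇒ 0;  out={1}∪out(0)={1}

Text stream:
[0] read 'b'  n0⇒n1
[1] read 'b'  n1⇒n1 (fail-walked)
[2] read 'b'  n1⇒n1 (fail-walked)
[3] read 'a'  n1⇒n2
[4] read 'b'  n2⇒n3
[5] read 'b'  n3⇒n4  → match P0@[2:5]
[6] read 'b'  n4⇒n1 (fail-walked)
[7] read 'a'  n1⇒n2
[8] read 'a'  n2⇒n5 (fail-walked)
[9] read 'c'  n5⇒n6
[10] read 'a'  n6⇒n7
[11] read 'a'  n7⇒n8
[12] read 'b'  n8⇒n9
[13] read 'c'  n9⇒n10  → match P1@[8:13]
[14] read 'c'  n10⇒n0 (fail-walked)
[15] read 'a'  n0⇒n5
[16] read 'c'  n5⇒n6
[17] read 'a'  n6⇒n7
[18] read 'a'  n7⇒n8
[19] read 'b'  n8⇒n9
[20] read 'c'  n9⇒n10  → match P1@[15:20]
[21] read 'b'  n10⇒n1 (fail-walked)
[22] read 'a'  n1⇒n2
[23] read 'b'  n2⇒n3
[24] read 'b'  n3⇒n4  → match P0@[21:24]
[25] read 'a'  n4⇒n2 (fail-walked)
[26] read 'c'  n2⇒n6 (fail-walked)
[27] read 'a'  n6⇒n7
[28] read 'c'  n7⇒n6 (fail-walked)
[29] read 'c'  n6⇒n0 (fail-walked)
[30] read 'a'  n0⇒n5
[31] read 'b'  n5⇒n1 (fail-walked)
[32] read 'a'  n1⇒n2
[33] read 'b'  n2⇒n3
[34] read 'b'  n3⇒n4  → match P0@[31:34]
[35] read 'a'  n4⇒n2 (fail-walked)

Matches: [[5,0],[13,1],[20,1],[24,0],[34,0]]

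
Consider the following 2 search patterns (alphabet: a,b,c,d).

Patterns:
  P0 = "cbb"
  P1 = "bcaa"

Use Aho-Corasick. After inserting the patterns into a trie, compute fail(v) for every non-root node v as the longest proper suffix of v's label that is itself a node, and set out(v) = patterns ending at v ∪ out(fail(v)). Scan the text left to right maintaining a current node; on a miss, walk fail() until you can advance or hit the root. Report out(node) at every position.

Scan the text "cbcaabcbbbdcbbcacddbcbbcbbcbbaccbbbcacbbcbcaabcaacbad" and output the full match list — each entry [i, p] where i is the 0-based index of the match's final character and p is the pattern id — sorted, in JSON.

Build automaton:
Trie (insert patterns):
  0='ε' goto b→4 c→1
  1='c' goto b→2
  2='cb' goto b→3
  3='cbb' goto ·  [P0 ends]
  4='b' goto c→5
  5='bc' goto a→6
  6='bca' goto a→7
  7='bcaa' goto ·  [P1 ends]

BFS fail/out derivation:
  fail(1) 'c': from fail(0)=0 chase 'c': 0 ⇒ 0;  out=∅∪out(0)=∅
  fail(4) 'b': from fail(0)=0 chase 'b': 0 ⇒ 0;  out=∅∪out(0)=∅
  fail(2) 'cb': from fail(1)=0 chase 'b': 0 ⇒ 4;  out=∅∪out(4)=∅
  fail(5) 'bc': from fail(4)=0 chase 'c': 0 ⇒ 1;  out=∅∪out(1)=∅
  fail(3) 'cbb': from fail(2)=4 chase 'b': 4→0 ⇒ 4;  out={0}∪out(4)={0}
  fail(6) 'bca': from fail(5)=1 chase 'a': 1→0 ⇒ 0;  out=∅∪out(0)=∅
  fail(7) 'bcaa': from fail(6)=0 chase 'a': 0 ⇒ 0;  out={1}∪out(0)={1}

Scan:
i=0 'c': node 0→1
i=1 'b': node 1→2
i=2 'c': node 2→5 (fail-walked)
i=3 'a': node 5→6
i=4 'a': node 6→7  emit P1@[1:4]
i=5 'b': node 7→4 (fail-walked)
i=6 'c': node 4→5
i=7 'b': node 5→2 (fail-walked)
i=8 'b': node 2→3  emit P0@[6:8]
i=9 'b': node 3→4 (fail-walked)
i=10 'd': node 4→0 (fail-walked)
i=11 'c': node 0→1
i=12 'b': node 1→2
i=13 'b': node 2→3  emit P0@[11:13]
i=14 'c': node 3→5 (fail-walked)
i=15 'a': node 5→6
i=16 'c': node 6→1 (fail-walked)
i=17 'd': node 1→0 (fail-walked)
i=18 'd': node 0→0
i=19 'b': node 0→4
i=20 'c': node 4→5
i=21 'b': node 5→2 (fail-walked)
i=22 'b': node 2→3  emit P0@[20:22]
i=23 'c': node 3→5 (fail-walked)
i=24 'b': node 5→2 (fail-walked)
i=25 'b': node 2→3  emit P0@[23:25]
i=26 'c': node 3→5 (fail-walked)
i=27 'b': node 5→2 (fail-walked)
i=28 'b': node 2→3  emit P0@[26:28]
i=29 'a': node 3→0 (fail-walked)
i=30 'c': node 0→1
i=31 'c': node 1→1 (fail-walked)
i=32 'b': node 1→2
i=33 'b': node 2→3  emit P0@[31:33]
i=34 'b': node 3→4 (fail-walked)
i=35 'c': node 4→5
i=36 'a': node 5→6
i=37 'c': node 6→1 (fail-walked)
i=38 'b': node 1→2
i=39 'b': node 2→3  emit P0@[37:39]
i=40 'c': node 3→5 (fail-walked)
i=41 'b': node 5→2 (fail-walked)
i=42 'c': node 2→5 (fail-walked)
i=43 'a': node 5→6
i=44 'a': node 6→7  emit P1@[41:44]
i=45 'b': node 7→4 (fail-walked)
i=46 'c': node 4→5
i=47 'a': node 5→6
i=48 'a': node 6→7  emit P1@[45:48]
i=49 'c': node 7→1 (fail-walked)
i=50 'b': node 1→2
i=51 'a': node 2→0 (fail-walked)
i=52 'd': node 0→0

Result: [[4,1],[8,0],[13,0],[22,0],[25,0],[28,0],[33,0],[39,0],[44,1],[48,1]]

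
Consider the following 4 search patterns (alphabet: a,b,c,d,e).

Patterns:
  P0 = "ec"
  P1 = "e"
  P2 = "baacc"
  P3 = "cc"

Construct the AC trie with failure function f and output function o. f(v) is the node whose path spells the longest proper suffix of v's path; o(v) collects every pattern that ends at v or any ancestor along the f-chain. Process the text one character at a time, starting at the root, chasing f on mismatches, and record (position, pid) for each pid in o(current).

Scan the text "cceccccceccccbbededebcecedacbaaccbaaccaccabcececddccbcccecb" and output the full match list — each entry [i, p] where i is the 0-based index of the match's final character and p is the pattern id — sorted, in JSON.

Build:
Trie nodes:
  n0 'ε': b→3 c→8 e→1
  n1 'e': c→2  ←P1
  n2 'ec': ·  ←P0
  n3 'b': a→4
  n4 'ba': a→5
  n5 'baa': c→6
  n6 'baac': c→7
  n7 'baacc': ·  ←P2
  n8 'c': c→9
  n9 'cc': ·  ←P3

BFS fail/out derivation:
  fail(1) 'e': from fail(0)=0 chase 'e': 0 ⇒ 0;  out={1}∪out(0)={1}
  fail(3) 'b': from fail(0)=0 chase 'b': 0 ⇒ 0;  out=∅∪out(0)=∅
  fail(8) 'c': from fail(0)=0 chase 'c': 0 ⇒ 0;  out=∅∪out(0)=∅
  fail(2) 'ec': from fail(1)=0 chase 'c': 0 ⇒ 8;  out={0}∪out(8)={0}
  fail(4) 'ba': from fail(3)=0 chase 'a': 0 ⇒ 0;  out=∅∪out(0)=∅
  fail(9) 'cc': from fail(8)=0 chase 'c': 0 ⇒ 8;  out={3}∪out(8)={3}
  fail(5) 'baa': from fail(4)=0 chase 'a': 0 ⇒ 0;  out=∅∪out(0)=∅
  fail(6) 'baac': from fail(5)=0 chase 'c': 0 ⇒ 8;  out=∅∪out(8)=∅
  fail(7) 'baacc': from fail(6)=8 chase 'c': 8 ⇒ 9;  out={2}∪out(9)={2,3}

Scan:
i=0 'c': node 0→8
i=1 'c': node 8→9  → match P3@[0:1]
i=2 'e': node 9→1 (fail-walked)  → match P1@[2:2]
i=3 'c': node 1→2  → match P0@[2:3]
i=4 'c': node 2→9 (fail-walked)  → match P3@[3:4]
i=5 'c': node 9→9 (fail-walked)  → match P3@[4:5]
i=6 'c': node 9→9 (fail-walked)  → match P3@[5:6]
i=7 'c': node 9→9 (fail-walked)  → match P3@[6:7]
i=8 'e': node 9→1 (fail-walked)  → match P1@[8:8]
i=9 'c': node 1→2  → match P0@[8:9]
i=10 'c': node 2→9 (fail-walked)  → match P3@[9:10]
i=11 'c': node 9→9 (fail-walked)  → match P3@[10:11]
i=12 'c': node 9→9 (fail-walked)  → match P3@[11:12]
i=13 'b': node 9→3 (fail-walked)
i=14 'b': node 3→3 (fail-walked)
i=15 'e': node 3→1 (fail-walked)  → match P1@[15:15]
i=16 'd': node 1→0 (fail-walked)
i=17 'e': node 0→1  → match P1@[17:17]
i=18 'd': node 1→0 (fail-walked)
i=19 'e': node 0→1  → match P1@[19:19]
i=20 'b': node 1→3 (fail-walked)
i=21 'c': node 3→8 (fail-walked)
i=22 'e': node 8→1 (fail-walked)  → match P1@[22:22]
i=23 'c': node 1→2  → match P0@[22:23]
i=24 'e': node 2→1 (fail-walked)  → match P1@[24:24]
i=25 'd': node 1→0 (fail-walked)
i=26 'a': node 0→0
i=27 'c': node 0→8
i=28 'b': node 8→3 (fail-walked)
i=29 'a': node 3→4
i=30 'a': node 4→5
i=31 'c': node 5→6
i=32 'c': node 6→7  → match P2@[28:32],P3@[31:32]
i=33 'b': node 7→3 (fail-walked)
i=34 'a': node 3→4
i=35 'a': node 4→5
i=36 'c': node 5→6
i=37 'c': node 6→7  → match P2@[33:37],P3@[36:37]
i=38 'a': node 7→0 (fail-walked)
i=39 'c': node 0→8
i=40 'c': node 8→9  → match P3@[39:40]
i=41 'a': node 9→0 (fail-walked)
i=42 'b': node 0→3
i=43 'c': node 3→8 (fail-walked)
i=44 'e': node 8→1 (fail-walked)  → match P1@[44:44]
i=45 'c': node 1→2  → match P0@[44:45]
i=46 'e': node 2→1 (fail-walked)  → match P1@[46:46]
i=47 'c': node 1→2  → match P0@[46:47]
i=48 'd': node 2→0 (fail-walked)
i=49 'd': node 0→0
i=50 'c': node 0→8
i=51 'c': node 8→9  → match P3@[50:51]
i=52 'b': node 9→3 (fail-walked)
i=53 'c': node 3→8 (fail-walked)
i=54 'c': node 8→9  → match P3@[53:54]
i=55 'c': node 9→9 (fail-walked)  → match P3@[54:55]
i=56 'e': node 9→1 (fail-walked)  → match P1@[56:56]
i=57 'c': node 1→2  → match P0@[56:57]
i=58 'b': node 2→3 (fail-walked)

All matches (sorted): [[1,3],[2,1],[3,0],[4,3],[5,3],[6,3],[7,3],[8,1],[9,0],[10,3],[11,3],[12,3],[15,1],[17,1],[19,1],[22,1],[23,0],[24,1],[32,2],[32,3],[37,2],[37,3],[40,3],[44,1],[45,0],[46,1],[47,0],[51,3],[54,3],[55,3],[56,1],[57,0]]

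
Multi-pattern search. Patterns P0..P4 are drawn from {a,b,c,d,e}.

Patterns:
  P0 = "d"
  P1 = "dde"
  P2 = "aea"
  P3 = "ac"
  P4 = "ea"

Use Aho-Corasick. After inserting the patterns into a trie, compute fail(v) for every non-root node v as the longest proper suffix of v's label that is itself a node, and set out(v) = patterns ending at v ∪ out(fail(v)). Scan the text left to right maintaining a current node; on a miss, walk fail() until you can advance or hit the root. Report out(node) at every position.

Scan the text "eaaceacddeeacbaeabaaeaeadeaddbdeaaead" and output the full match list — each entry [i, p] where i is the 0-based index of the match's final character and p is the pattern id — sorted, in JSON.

Build automaton:
Trie nodes:
  0='ε' goto a→4 d→1 e→8
  1='d' goto d→2  ←P0
  2='dd' goto e→3
  3='dde' goto ·  ←P1
  4='a' goto c→7 e→5
  5='ae' goto a→6
  6='aea' goto ·  ←P2
  7='ac' goto ·  ←P3
  8='e' goto a→9
  9='ea' goto ·  ←P4

Failure links (BFS by depth):
  fail(1) 'd': from fail(0)=0 chase 'd': 0 ⇒ 0;  out={0}∪out(0)={0}
  fail(4) 'a': from fail(0)=0 chase 'a': 0 ⇒ 0;  out=∅∪out(0)=∅
  fail(8) 'e': from fail(0)=0 chase 'e': 0 ⇒ 0;  out=∅∪out(0)=∅
  fail(2) 'dd': from fail(1)=0 chase 'd': 0 ⇒ 1;  out=∅∪out(1)={0}
  fail(5) 'ae': from fail(4)=0 chase 'e': 0 ⇒ 8;  out=∅∪out(8)=∅
  fail(7) 'ac': from fail(4)=0 chase 'c': 0 ⇒ 0;  out={3}∪out(0)={3}
  fail(9) 'ea': from fail(8)=0 chase 'a': 0 ⇒ 4;  out={4}∪out(4)={4}
  fail(3) 'dde': from fail(2)=1 chase 'e': 1→0 ⇒ 8;  out={1}∪out(8)={1}
  fail(6) 'aea': from fail(5)=8 chase 'a': 8 ⇒ 9;  out={2}∪out(9)={2,4}

Run:
i=0 'e': node 0→8
i=1 'a': node 8→9  emit P4@[0:1]
i=2 'a': node 9→4 (fail-walked)
i=3 'c': node 4→7  emit P3@[2:3]
i=4 'e': node 7→8 (fail-walked)
i=5 'a': node 8→9  emit P4@[4:5]
i=6 'c': node 9→7 (fail-walked)  emit P3@[5:6]
i=7 'd': node 7→1 (fail-walked)  emit P0@[7:7]
i=8 'd': node 1→2  emit P0@[8:8]
i=9 'e': node 2→3  emit P1@[7:9]
i=10 'e': node 3→8 (fail-walked)
i=11 'a': node 8→9  emit P4@[10:11]
i=12 'c': node 9→7 (fail-walked)  emit P3@[11:12]
i=13 'b': node 7→0 (fail-walked)
i=14 'a': node 0→4
i=15 'e': node 4→5
i=16 'a': node 5→6  emit P2@[14:16],P4@[15:16]
i=17 'b': node 6→0 (fail-walked)
i=18 'a': node 0→4
i=19 'a': node 4→4 (fail-walked)
i=20 'e': node 4→5
i=21 'a': node 5→6  emit P2@[19:21],P4@[20:21]
i=22 'e': node 6→5 (fail-walked)
i=23 'a': node 5→6  emit P2@[21:23],P4@[22:23]
i=24 'd': node 6→1 (fail-walked)  emit P0@[24:24]
i=25 'e': node 1→8 (fail-walked)
i=26 'a': node 8→9  emit P4@[25:26]
i=27 'd': node 9→1 (fail-walked)  emit P0@[27:27]
i=28 'd': node 1→2  emit P0@[28:28]
i=29 'b': node 2→0 (fail-walked)
i=30 'd': node 0→1  emit P0@[30:30]
i=31 'e': node 1→8 (fail-walked)
i=32 'a': node 8→9  emit P4@[31:32]
i=33 'a': node 9→4 (fail-walked)
i=34 'e': node 4→5
i=35 'a': node 5→6  emit P2@[33:35],P4@[34:35]
i=36 'd': node 6→1 (fail-walked)  emit P0@[36:36]

Matches: [[1,4],[3,3],[5,4],[6,3],[7,0],[8,0],[9,1],[11,4],[12,3],[16,2],[16,4],[21,2],[21,4],[23,2],[23,4],[24,0],[26,4],[27,0],[28,0],[30,0],[32,4],[35,2],[35,4],[36,0]]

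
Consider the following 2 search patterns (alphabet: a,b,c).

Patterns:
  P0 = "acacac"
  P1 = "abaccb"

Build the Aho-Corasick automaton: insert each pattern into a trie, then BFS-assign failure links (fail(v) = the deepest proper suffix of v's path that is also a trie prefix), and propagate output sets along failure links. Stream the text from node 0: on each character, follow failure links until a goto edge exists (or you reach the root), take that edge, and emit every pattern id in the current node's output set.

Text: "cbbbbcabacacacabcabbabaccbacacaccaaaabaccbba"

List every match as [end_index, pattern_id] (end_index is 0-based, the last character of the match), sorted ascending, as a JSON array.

Build automaton:
Trie (insert patterns):
  n0 'ε': a→1
  n1 'a': b→7 c→2
  n2 'ac': a→3
  n3 'aca': c→4
  n4 'acac': a→5
  n5 'acaca': c→6
  n6 'acacac': ·  ←P0
  n7 'ab': a→8
  n8 'aba': c→9
  n9 'abac': c→10
  n10 'abacc': b→11
  n11 'abaccb': ·  ←P1

Failure links (BFS by depth):
  fail(1) 'a': from fail(0)=0 chase 'a': 0 ⇒ 0;  out=∅∪out(0)=∅
  fail(2) 'ac': from fail(1)=0 chase 'c': 0 ⇒ 0;  out=∅∪out(0)=∅
  fail(7) 'ab': from fail(1)=0 chase 'b': 0 ⇒ 0;  out=∅∪out(0)=∅
  fail(3) 'aca': from fail(2)=0 chase 'a': 0 ⇒ 1;  out=∅∪out(1)=∅
  fail(8) 'aba': from fail(7)=0 chase 'a': 0 ⇒ 1;  out=∅∪out(1)=∅
  fail(4) 'acac': from fail(3)=1 chase 'c': 1 ⇒ 2;  out=∅∪out(2)=∅
  fail(9) 'abac': from fail(8)=1 chase 'c': 1 ⇒ 2;  out=∅∪out(2)=∅
  fail(5) 'acaca': from fail(4)=2 chase 'a': 2 ⇒ 3;  out=∅∪out(3)=∅
  fail(10) 'abacc': from fail(9)=2 chase 'c': 2→0 ⇒ 0;  out=∅∪out(0)=∅
  fail(6) 'acacac': from fail(5)=3 chase 'c': 3 ⇒ 4;  out={0}∪out(4)={0}
  fail(11) 'abaccb': from fail(10)=0 chase 'b': 0 ⇒ 0;  out={1}∪out(0)={1}

Run:
[0] read 'c'  n0⇒n0
[1] read 'b'  n0⇒n0
[2] read 'b'  n0⇒n0
[3] read 'b'  n0⇒n0
[4] read 'b'  n0⇒n0
[5] read 'c'  n0⇒n0
[6] read 'a'  n0⇒n1
[7] read 'b'  n1⇒n7
[8] read 'a'  n7⇒n8
[9] read 'c'  n8⇒n9
[10] read 'a'  n9⇒n3 (via fail)
[11] read 'c'  n3⇒n4
[12] read 'a'  n4⇒n5
[13] read 'c'  n5⇒n6  emit P0@[8:13]
[14] read 'a'  n6⇒n5 (via fail)
[15] read 'b'  n5⇒n7 (via fail)
[16] read 'c'  n7⇒n0 (via fail)
[17] read 'a'  n0⇒n1
[18] read 'b'  n1⇒n7
[19] read 'b'  n7⇒n0 (via fail)
[20] read 'a'  n0⇒n1
[21] read 'b'  n1⇒n7
[22] read 'a'  n7⇒n8
[23] read 'c'  n8⇒n9
[24] read 'c'  n9⇒n10
[25] read 'b'  n10⇒n11  emit P1@[20:25]
[26] read 'a'  n11⇒n1 (via fail)
[27] read 'c'  n1⇒n2
[28] read 'a'  n2⇒n3
[29] read 'c'  n3⇒n4
[30] read 'a'  n4⇒n5
[31] read 'c'  n5⇒n6  emit P0@[26:31]
[32] read 'c'  n6⇒n0 (via fail)
[33] read 'a'  n0⇒n1
[34] read 'a'  n1⇒n1 (via fail)
[35] read 'a'  n1⇒n1 (via fail)
[36] read 'a'  n1⇒n1 (via fail)
[37] read 'b'  n1⇒n7
[38] read 'a'  n7⇒n8
[39] read 'c'  n8⇒n9
[40] read 'c'  n9⇒n10
[41] read 'b'  n10⇒n11  emit P1@[36:41]
[42] read 'b'  n11⇒n0 (via fail)
[43] read 'a'  n0⇒n1

All matches (sorted): [[13,0],[25,1],[31,0],[41,1]]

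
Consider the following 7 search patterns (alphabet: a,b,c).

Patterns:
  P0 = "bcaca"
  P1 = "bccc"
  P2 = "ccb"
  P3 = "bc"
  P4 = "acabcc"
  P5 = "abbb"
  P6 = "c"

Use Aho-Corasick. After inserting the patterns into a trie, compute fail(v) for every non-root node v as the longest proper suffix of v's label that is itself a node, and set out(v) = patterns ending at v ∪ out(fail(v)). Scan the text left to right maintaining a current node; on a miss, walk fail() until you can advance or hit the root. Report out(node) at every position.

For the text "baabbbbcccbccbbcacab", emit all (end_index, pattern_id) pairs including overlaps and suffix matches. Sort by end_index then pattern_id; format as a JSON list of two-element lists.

Construct AC machine:
Trie nodes:
  n0 'ε': a→11 b→1 c→8
  n1 'b': c→2
  n2 'bc': a→3 c→6  [P3 ends]
  n3 'bca': c→4
  n4 'bcac': a→5
  n5 'bcaca': ·  [P0 ends]
  n6 'bcc': c→7
  n7 'bccc': ·  [P1 ends]
  n8 'c': c→9  [P6 ends]
  n9 'cc': b→10
  n10 'ccb': ·  [P2 ends]
  n11 'a': b→17 c→12
  n12 'ac': a→13
  n13 'aca': b→14
  n14 'acab': c→15
  n15 'acabc': c→16
  n16 'acabcc': ·  [P4 ends]
  n17 'ab': b→18
  n18 'abb': b→19
  n19 'abbb': ·  [P5 ends]

BFS fail/out derivation:
  n1('b'): parent n0 fail=0; on 'b' 0 → fail=0;  out ∅∪∅=∅
  n8('c'): parent n0 fail=0; on 'c' 0 → fail=0;  out {6}∪∅={6}
  n11('a'): parent n0 fail=0; on 'a' 0 → fail=0;  out ∅∪∅=∅
  n2('bc'): parent n1 fail=0; on 'c' 0 → fail=8;  out {3}∪{6}={3,6}
  n9('cc'): parent n8 fail=0; on 'c' 0 → fail=8;  out ∅∪{6}={6}
  n12('ac'): parent n11 fail=0; on 'c' 0 → fail=8;  out ∅∪{6}={6}
  n17('ab'): parent n11 fail=0; on 'b' 0 → fail=1;  out ∅∪∅=∅
  n3('bca'): parent n2 fail=8; on 'a' 8→0 → fail=11;  out ∅∪∅=∅
  n6('bcc'): parent n2 fail=8; on 'c' 8 → fail=9;  out ∅∪{6}={6}
  n10('ccb'): parent n9 fail=8; on 'b' 8→0 → fail=1;  out {2}∪∅={2}
  n13('aca'): parent n12 fail=8; on 'a' 8→0 → fail=11;  out ∅∪∅=∅
  n18('abb'): parent n17 fail=1; on 'b' 1→0 → fail=1;  out ∅∪∅=∅
  n4('bcac'): parent n3 fail=11; on 'c' 11 → fail=12;  out ∅∪{6}={6}
  n7('bccc'): parent n6 fail=9; on 'c' 9→8 → fail=9;  out {1}∪{6}={1,6}
  n14('acab'): parent n13 fail=11; on 'b' 11 → fail=17;  out ∅∪∅=∅
  n19('abbb'): parent n18 fail=1; on 'b' 1→0 → fail=1;  out {5}∪∅={5}
  n5('bcaca'): parent n4 fail=12; on 'a' 12 → fail=13;  out {0}∪∅={0}
  n15('acabc'): parent n14 fail=17; on 'c' 17→1 → fail=2;  out ∅∪{3,6}={3,6}
  n16('acabcc'): parent n15 fail=2; on 'c' 2 → fail=6;  out {4}∪{6}={4,6}

Text stream:
pos 0 'b': at 1
pos 1 'a': at 11 (fail-walked)
pos 2 'a': at 11 (fail-walked)
pos 3 'b': at 17
pos 4 'b': at 18
pos 5 'b': at 19  ** P5@[2:5]
pos 6 'b': at 1 (fail-walked)
pos 7 'c': at 2  ** P3@[6:7],P6@[7:7]
pos 8 'c': at 6  ** P6@[8:8]
pos 9 'c': at 7  ** P1@[6:9],P6@[9:9]
pos 10 'b': at 10 (fail-walked)  ** P2@[8:10]
pos 11 'c': at 2 (fail-walked)  ** P3@[10:11],P6@[11:11]
pos 12 'c': at 6  ** P6@[12:12]
pos 13 'b': at 10 (fail-walked)  ** P2@[11:13]
pos 14 'b': at 1 (fail-walked)
pos 15 'c': at 2  ** P3@[14:15],P6@[15:15]
pos 16 'a': at 3
pos 17 'c': at 4  ** P6@[17:17]
pos 18 'a': at 5  ** P0@[14:18]
pos 19 'b': at 14 (fail-walked)

Matches: [[5,5],[7,3],[7,6],[8,6],[9,1],[9,6],[10,2],[11,3],[11,6],[12,6],[13,2],[15,3],[15,6],[17,6],[18,0]]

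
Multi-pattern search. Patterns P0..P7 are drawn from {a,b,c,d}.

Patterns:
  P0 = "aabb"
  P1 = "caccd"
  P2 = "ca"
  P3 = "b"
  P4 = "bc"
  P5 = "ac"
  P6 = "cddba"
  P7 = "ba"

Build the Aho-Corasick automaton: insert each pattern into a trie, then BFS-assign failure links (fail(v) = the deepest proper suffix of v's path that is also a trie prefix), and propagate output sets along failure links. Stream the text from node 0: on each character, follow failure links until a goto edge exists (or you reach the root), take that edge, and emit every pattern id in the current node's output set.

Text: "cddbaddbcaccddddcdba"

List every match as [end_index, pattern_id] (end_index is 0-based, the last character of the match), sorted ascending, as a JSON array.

Build automaton:
Trie (insert patterns):
  n0 'ε': a→1 b→10 c→5
  n1 'a': a→2 c→12
  n2 'aa': b→3
  n3 'aab': b→4
  n4 'aabb': ·  ←P0
  n5 'c': a→6 d→13
  n6 'ca': c→7  ←P2
  n7 'cac': c→8
  n8 'cacc': d→9
  n9 'caccd': ·  ←P1
  n10 'b': a→17 c→11  ←P3
  n11 'bc': ·  ←P4
  n12 'ac': ·  ←P5
  n13 'cd': d→14
  n14 'cdd': b→15
  n15 'cddb': a→16
  n16 'cddba': ·  ←P6
  n17 'ba': ·  ←P7

Failure links (BFS by depth):
  n1('a'): parent n0 fail=0; on 'a' 0 → fail=0;  out ∅∪∅=∅
  n5('c'): parent n0 fail=0; on 'c' 0 → fail=0;  out ∅∪∅=∅
  n10('b'): parent n0 fail=0; on 'b' 0 → fail=0;  out {3}∪∅={3}
  n2('aa'): parent n1 fail=0; on 'a' 0 → fail=1;  out ∅∪∅=∅
  n6('ca'): parent n5 fail=0; on 'a' 0 → fail=1;  out {2}∪∅={2}
  n11('bc'): parent n10 fail=0; on 'c' 0 → fail=5;  out {4}∪∅={4}
  n12('ac'): parent n1 fail=0; on 'c' 0 → fail=5;  out {5}∪∅={5}
  n13('cd'): parent n5 fail=0; on 'd' 0 → fail=0;  out ∅∪∅=∅
  n17('ba'): parent n10 fail=0; on 'a' 0 → fail=1;  out {7}∪∅={7}
  n3('aab'): parent n2 fail=1; on 'b' 1→0 → fail=10;  out ∅∪{3}={3}
  n7('cac'): parent n6 fail=1; on 'c' 1 → fail=12;  out ∅∪{5}={5}
  n14('cdd'): parent n13 fail=0; on 'd' 0 → fail=0;  out ∅∪∅=∅
  n4('aabb'): parent n3 fail=10; on 'b' 10→0 → fail=10;  out {0}∪{3}={0,3}
  n8('cacc'): parent n7 fail=12; on 'c' 12→5→0 → fail=5;  out ∅∪∅=∅
  n15('cddb'): parent n14 fail=0; on 'b' 0 → fail=10;  out ∅∪{3}={3}
  n9('caccd'): parent n8 fail=5; on 'd' 5 → fail=13;  out {1}∪∅={1}
  n16('cddba'): parent n15 fail=10; on 'a' 10 → fail=17;  out {6}∪{7}={6,7}

Scan:
pos 0 'c': at 5
pos 1 'd': at 13
pos 2 'd': at 14
pos 3 'b': at 15  emit P3@[3:3]
pos 4 'a': at 16  emit P6@[0:4],P7@[3:4]
pos 5 'd': at 0 (fail-walked)
pos 6 'd': at 0
pos 7 'b': at 10  emit P3@[7:7]
pos 8 'c': at 11  emit P4@[7:8]
pos 9 'a': at 6 (fail-walked)  emit P2@[8:9]
pos 10 'c': at 7  emit P5@[9:10]
pos 11 'c': at 8
pos 12 'd': at 9  emit P1@[8:12]
pos 13 'd': at 14 (fail-walked)
pos 14 'd': at 0 (fail-walked)
pos 15 'd': at 0
pos 16 'c': at 5
pos 17 'd': at 13
pos 18 'b': at 10 (fail-walked)  emit P3@[18:18]
pos 19 'a': at 17  emit P7@[18:19]

All matches (sorted): [[3,3],[4,6],[4,7],[7,3],[8,4],[9,2],[10,5],[12,1],[18,3],[19,7]]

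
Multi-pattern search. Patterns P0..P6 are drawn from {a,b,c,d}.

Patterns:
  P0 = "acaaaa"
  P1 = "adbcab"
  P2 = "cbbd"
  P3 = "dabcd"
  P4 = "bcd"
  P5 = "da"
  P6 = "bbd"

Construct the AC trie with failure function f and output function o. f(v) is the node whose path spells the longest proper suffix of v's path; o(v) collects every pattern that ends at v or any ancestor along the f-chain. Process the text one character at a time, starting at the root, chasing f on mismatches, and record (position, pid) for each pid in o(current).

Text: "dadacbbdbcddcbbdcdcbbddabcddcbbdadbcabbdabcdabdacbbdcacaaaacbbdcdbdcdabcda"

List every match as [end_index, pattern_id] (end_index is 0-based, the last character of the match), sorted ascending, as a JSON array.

Build:
Trie nodes:
  0='ε' goto a→1 b→21 c→12 d→16
  1='a' goto c→2 d→7
  2='ac' goto a→3
  3='aca' goto a→4
  4='acaa' goto a→5
  5='acaaa' goto a→6
  6='acaaaa' goto ·  [P0 ends]
  7='ad' goto b→8
  8='adb' goto c→9
  9='adbc' goto a→10
  10='adbca' goto b→11
  11='adbcab' goto ·  [P1 ends]
  12='c' goto b→13
  13='cb' goto b→14
  14='cbb' goto d→15
  15='cbbd' goto ·  [P2 ends]
  16='d' goto a→17
  17='da' goto b→18  [P5 ends]
  18='dab' goto c→19
  19='dabc' goto d→20
  20='dabcd' goto ·  [P3 ends]
  21='b' goto b→24 c→22
  22='bc' goto d→23
  23='bcd' goto ·  [P4 ends]
  24='bb' goto d→25
  25='bbd' goto ·  [P6 ends]

Failure links (BFS by depth):
  fail(1) 'a': from fail(0)=0 chase 'a': 0 ⇒ 0;  out=∅∪out(0)=∅
  fail(12) 'c': from fail(0)=0 chase 'c': 0 ⇒ 0;  out=∅∪out(0)=∅
  fail(16) 'd': from fail(0)=0 chase 'd': 0 ⇒ 0;  out=∅∪out(0)=∅
  fail(21) 'b': from fail(0)=0 chase 'b': 0 ⇒ 0;  out=∅∪out(0)=∅
  fail(2) 'ac': from fail(1)=0 chase 'c': 0 ⇒ 12;  out=∅∪out(12)=∅
  fail(7) 'ad': from fail(1)=0 chase 'd': 0 ⇒ 16;  out=∅∪out(16)=∅
  fail(13) 'cb': from fail(12)=0 chase 'b': 0 ⇒ 21;  out=∅∪out(21)=∅
  fail(17) 'da': from fail(16)=0 chase 'a': 0 ⇒ 1;  out={5}∪out(1)={5}
  fail(22) 'bc': from fail(21)=0 chase 'c': 0 ⇒ 12;  out=∅∪out(12)=∅
  fail(24) 'bb': from fail(21)=0 chase 'b': 0 ⇒ 21;  out=∅∪out(21)=∅
  fail(3) 'aca': from fail(2)=12 chase 'a': 12→0 ⇒ 1;  out=∅∪out(1)=∅
  fail(8) 'adb': from fail(7)=16 chase 'b': 16→0 ⇒ 21;  out=∅∪out(21)=∅
  fail(14) 'cbb': from fail(13)=21 chase 'b': 21 ⇒ 24;  out=∅∪out(24)=∅
  fail(18) 'dab': from fail(17)=1 chase 'b': 1→0 ⇒ 21;  out=∅∪out(21)=∅
  fail(23) 'bcd': from fail(22)=12 chase 'd': 12→0 ⇒ 16;  out={4}∪out(16)={4}
  fail(25) 'bbd': from fail(24)=21 chase 'd': 21→0 ⇒ 16;  out={6}∪out(16)={6}
  fail(4) 'acaa': from fail(3)=1 chase 'a': 1→0 ⇒ 1;  out=∅∪out(1)=∅
  fail(9) 'adbc': from fail(8)=21 chase 'c': 21 ⇒ 22;  out=∅∪out(22)=∅
  fail(15) 'cbbd': from fail(14)=24 chase 'd': 24 ⇒ 25;  out={2}∪out(25)={2,6}
  fail(19) 'dabc': from fail(18)=21 chase 'c': 21 ⇒ 22;  out=∅∪out(22)=∅
  fail(5) 'acaaa': from fail(4)=1 chase 'a': 1→0 ⇒ 1;  out=∅∪out(1)=∅
  fail(10) 'adbca': from fail(9)=22 chase 'a': 22→12→0 ⇒ 1;  out=∅∪out(1)=∅
  fail(20) 'dabcd': from fail(19)=22 chase 'd': 22 ⇒ 23;  out={3}∪out(23)={3,4}
  fail(6) 'acaaaa': from fail(5)=1 chase 'a': 1→0 ⇒ 1;  out={0}∪out(1)={0}
  fail(11) 'adbcab': from fail(10)=1 chase 'b': 1→0 ⇒ 21;  out={1}∪out(21)={1}

Scan:
pos 0 'd': at 16
pos 1 'a': at 17  ** P5@[0:1]
pos 2 'd': at 7 (fail-walked)
pos 3 'a': at 17 (fail-walked)  ** P5@[2:3]
pos 4 'c': at 2 (fail-walked)
pos 5 'b': at 13 (fail-walked)
pos 6 'b': at 14
pos 7 'd': at 15  ** P2@[4:7],P6@[5:7]
pos 8 'b': at 21 (fail-walked)
pos 9 'c': at 22
pos 10 'd': at 23  ** P4@[8:10]
pos 11 'd': at 16 (fail-walked)
pos 12 'c': at 12 (fail-walked)
pos 13 'b': at 13
pos 14 'b': at 14
pos 15 'd': at 15  ** P2@[12:15],P6@[13:15]
pos 16 'c': at 12 (fail-walked)
pos 17 'd': at 16 (fail-walked)
pos 18 'c': at 12 (fail-walked)
pos 19 'b': at 13
pos 20 'b': at 14
pos 21 'd': at 15  ** P2@[18:21],P6@[19:21]
pos 22 'd': at 16 (fail-walked)
pos 23 'a': at 17  ** P5@[22:23]
pos 24 'b': at 18
pos 25 'c': at 19
pos 26 'd': at 20  ** P3@[22:26],P4@[24:26]
pos 27 'd': at 16 (fail-walked)
pos 28 'c': at 12 (fail-walked)
pos 29 'b': at 13
pos 30 'b': at 14
pos 31 'd': at 15  ** P2@[28:31],P6@[29:31]
pos 32 'a': at 17 (fail-walked)  ** P5@[31:32]
pos 33 'd': at 7 (fail-walked)
pos 34 'b': at 8
pos 35 'c': at 9
pos 36 'a': at 10
pos 37 'b': at 11  ** P1@[32:37]
pos 38 'b': at 24 (fail-walked)
pos 39 'd': at 25  ** P6@[37:39]
pos 40 'a': at 17 (fail-walked)  ** P5@[39:40]
pos 41 'b': at 18
pos 42 'c': at 19
pos 43 'd': at 20  ** P3@[39:43],P4@[41:43]
pos 44 'a': at 17 (fail-walked)  ** P5@[43:44]
pos 45 'b': at 18
pos 46 'd': at 16 (fail-walked)
pos 47 'a': at 17  ** P5@[46:47]
pos 48 'c': at 2 (fail-walked)
pos 49 'b': at 13 (fail-walked)
pos 50 'b': at 14
pos 51 'd': at 15  ** P2@[48:51],P6@[49:51]
pos 52 'c': at 12 (fail-walked)
pos 53 'a': at 1 (fail-walked)
pos 54 'c': at 2
pos 55 'a': at 3
pos 56 'a': at 4
pos 57 'a': at 5
pos 58 'a': at 6  ** P0@[53:58]
pos 59 'c': at 2 (fail-walked)
pos 60 'b': at 13 (fail-walked)
pos 61 'b': at 14
pos 62 'd': at 15  ** P2@[59:62],P6@[60:62]
pos 63 'c': at 12 (fail-walked)
pos 64 'd': at 16 (fail-walked)
pos 65 'b': at 21 (fail-walked)
pos 66 'd': at 16 (fail-walked)
pos 67 'c': at 12 (fail-walked)
pos 68 'd': at 16 (fail-walked)
pos 69 'a': at 17  ** P5@[68:69]
pos 70 'b': at 18
pos 71 'c': at 19
pos 72 'd': at 20  ** P3@[68:72],P4@[70:72]
pos 73 'a': at 17 (fail-walked)  ** P5@[72:73]

Matches: [[1,5],[3,5],[7,2],[7,6],[10,4],[15,2],[15,6],[21,2],[21,6],[23,5],[26,3],[26,4],[31,2],[31,6],[32,5],[37,1],[39,6],[40,5],[43,3],[43,4],[44,5],[47,5],[51,2],[51,6],[58,0],[62,2],[62,6],[69,5],[72,3],[72,4],[73,5]]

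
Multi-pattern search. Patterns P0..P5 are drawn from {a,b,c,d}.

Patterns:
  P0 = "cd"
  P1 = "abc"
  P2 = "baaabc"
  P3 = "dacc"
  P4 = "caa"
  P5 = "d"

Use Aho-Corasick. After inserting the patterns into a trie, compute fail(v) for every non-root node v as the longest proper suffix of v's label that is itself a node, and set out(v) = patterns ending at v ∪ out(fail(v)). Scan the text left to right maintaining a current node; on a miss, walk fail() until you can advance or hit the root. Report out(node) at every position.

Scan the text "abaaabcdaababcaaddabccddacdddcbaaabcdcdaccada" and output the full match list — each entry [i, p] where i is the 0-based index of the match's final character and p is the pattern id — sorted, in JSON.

Build:
Trie (insert patterns):
  n0 'ε': a→3 b→6 c→1 d→12
  n1 'c': a→16 d→2
  n2 'cd': ·  [P0 ends]
  n3 'a': b→4
  n4 'ab': c→5
  n5 'abc': ·  [P1 ends]
  n6 'b': a→7
  n7 'ba': a→8
  n8 'baa': a→9
  n9 'baaa': b→10
  n10 'baaab': c→11
  n11 'baaabc': ·  [P2 ends]
  n12 'd': a→13  [P5 ends]
  n13 'da': c→14
  n14 'dac': c→15
  n15 'dacc': ·  [P3 ends]
  n16 'ca': a→17
  n17 'caa': ·  [P4 ends]

BFS fail/out derivation:
  fail(1) 'c': from fail(0)=0 chase 'c': 0 ⇒ 0;  out=∅∪out(0)=∅
  fail(3) 'a': from fail(0)=0 chase 'a': 0 ⇒ 0;  out=∅∪out(0)=∅
  fail(6) 'b': from fail(0)=0 chase 'b': 0 ⇒ 0;  out=∅∪out(0)=∅
  fail(12) 'd': from fail(0)=0 chase 'd': 0 ⇒ 0;  out={5}∪out(0)={5}
  fail(2) 'cd': from fail(1)=0 chase 'd': 0 ⇒ 12;  out={0}∪out(12)={0,5}
  fail(4) 'ab': from fail(3)=0 chase 'b': 0 ⇒ 6;  out=∅∪out(6)=∅
  fail(7) 'ba': from fail(6)=0 chase 'a': 0 ⇒ 3;  out=∅∪out(3)=∅
  fail(13) 'da': from fail(12)=0 chase 'a': 0 ⇒ 3;  out=∅∪out(3)=∅
  fail(16) 'ca': from fail(1)=0 chase 'a': 0 ⇒ 3;  out=∅∪out(3)=∅
  fail(5) 'abc': from fail(4)=6 chase 'c': 6→0 ⇒ 1;  out={1}∪out(1)={1}
  fail(8) 'baa': from fail(7)=3 chase 'a': 3→0 ⇒ 3;  out=∅∪out(3)=∅
  fail(14) 'dac': from fail(13)=3 chase 'c': 3→0 ⇒ 1;  out=∅∪out(1)=∅
  fail(17) 'caa': from fail(16)=3 chase 'a': 3→0 ⇒ 3;  out={4}∪out(3)={4}
  fail(9) 'baaa': from fail(8)=3 chase 'a': 3→0 ⇒ 3;  out=∅∪out(3)=∅
  fail(15) 'dacc': from fail(14)=1 chase 'c': 1→0 ⇒ 1;  out={3}∪out(1)={3}
  fail(10) 'baaab': from fail(9)=3 chase 'b': 3 ⇒ 4;  out=∅∪out(4)=∅
  fail(11) 'baaabc': from fail(10)=4 chase 'c': 4 ⇒ 5;  out={2}∪out(5)={1,2}

Scan:
pos 0 'a': at 3
pos 1 'b': at 4
pos 2 'a': at 7 (fail-walked)
pos 3 'a': at 8
pos 4 'a': at 9
pos 5 'b': at 10
pos 6 'c': at 11  emit P1@[4:6],P2@[1:6]
pos 7 'd': at 2 (fail-walked)  emit P0@[6:7],P5@[7:7]
pos 8 'a': at 13 (fail-walked)
pos 9 'a': at 3 (fail-walked)
pos 10 'b': at 4
pos 11 'a': at 7 (fail-walked)
pos 12 'b': at 4 (fail-walked)
pos 13 'c': at 5  emit P1@[11:13]
pos 14 'a': at 16 (fail-walked)
pos 15 'a': at 17  emit P4@[13:15]
pos 16 'd': at 12 (fail-walked)  emit P5@[16:16]
pos 17 'd': at 12 (fail-walked)  emit P5@[17:17]
pos 18 'a': at 13
pos 19 'b': at 4 (fail-walked)
pos 20 'c': at 5  emit P1@[18:20]
pos 21 'c': at 1 (fail-walked)
pos 22 'd': at 2  emit P0@[21:22],P5@[22:22]
pos 23 'd': at 12 (fail-walked)  emit P5@[23:23]
pos 24 'a': at 13
pos 25 'c': at 14
pos 26 'd': at 2 (fail-walked)  emit P0@[25:26],P5@[26:26]
pos 27 'd': at 12 (fail-walked)  emit P5@[27:27]
pos 28 'd': at 12 (fail-walked)  emit P5@[28:28]
pos 29 'c': at 1 (fail-walked)
pos 30 'b': at 6 (fail-walked)
pos 31 'a': at 7
pos 32 'a': at 8
pos 33 'a': at 9
pos 34 'b': at 10
pos 35 'c': at 11  emit P1@[33:35],P2@[30:35]
pos 36 'd': at 2 (fail-walked)  emit P0@[35:36],P5@[36:36]
pos 37 'c': at 1 (fail-walked)
pos 38 'd': at 2  emit P0@[37:38],P5@[38:38]
pos 39 'a': at 13 (fail-walked)
pos 40 'c': at 14
pos 41 'c': at 15  emit P3@[38:41]
pos 42 'a': at 16 (fail-walked)
pos 43 'd': at 12 (fail-walked)  emit P5@[43:43]
pos 44 'a': at 13

All matches (sorted): [[6,1],[6,2],[7,0],[7,5],[13,1],[15,4],[16,5],[17,5],[20,1],[22,0],[22,5],[23,5],[26,0],[26,5],[27,5],[28,5],[35,1],[35,2],[36,0],[36,5],[38,0],[38,5],[41,3],[43,5]]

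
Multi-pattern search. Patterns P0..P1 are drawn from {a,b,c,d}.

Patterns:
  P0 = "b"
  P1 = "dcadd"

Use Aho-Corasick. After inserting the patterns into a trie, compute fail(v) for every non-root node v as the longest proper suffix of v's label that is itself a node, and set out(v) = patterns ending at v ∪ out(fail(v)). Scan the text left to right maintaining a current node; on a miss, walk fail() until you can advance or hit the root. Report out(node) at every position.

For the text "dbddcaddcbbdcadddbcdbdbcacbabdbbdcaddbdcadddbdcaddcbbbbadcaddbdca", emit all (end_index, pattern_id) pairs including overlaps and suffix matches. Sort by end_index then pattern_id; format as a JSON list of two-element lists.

Build automaton:
Trie nodes:
  0='ε' goto b→1 d→2
  1='b' goto ·  ←P0
  2='d' goto c→3
  3='dc' goto a→4
  4='dca' goto d→5
  5='dcad' goto d→6
  6='dcadd' goto ·  ←P1

Failure links (BFS by depth):
  fail(1) 'b': from fail(0)=0 chase 'b': 0 ⇒ 0;  out={0}∪out(0)={0}
  fail(2) 'd': from fail(0)=0 chase 'd': 0 ⇒ 0;  out=∅∪out(0)=∅
  fail(3) 'dc': from fail(2)=0 chase 'c': 0 ⇒ 0;  out=∅∪out(0)=∅
  fail(4) 'dca': from fail(3)=0 chase 'a': 0 ⇒ 0;  out=∅∪out(0)=∅
  fail(5) 'dcad': from fail(4)=0 chase 'd': 0 ⇒ 2;  out=∅∪out(2)=∅
  fail(6) 'dcadd': from fail(5)=2 chase 'd': 2→0 ⇒ 2;  out={1}∪out(2)={1}

Text stream:
[0] read 'd'  n0⇒n2
[1] read 'b'  n2⇒n1 (fail-walked)  ** P0@[1:1]
[2] read 'd'  n1⇒n2 (fail-walked)
[3] read 'd'  n2⇒n2 (fail-walked)
[4] read 'c'  n2⇒n3
[5] read 'a'  n3⇒n4
[6] read 'd'  n4⇒n5
[7] read 'd'  n5⇒n6  ** P1@[3:7]
[8] read 'c'  n6⇒n3 (fail-walked)
[9] read 'b'  n3⇒n1 (fail-walked)  ** P0@[9:9]
[10] read 'b'  n1⇒n1 (fail-walked)  ** P0@[10:10]
[11] read 'd'  n1⇒n2 (fail-walked)
[12] read 'c'  n2⇒n3
[13] read 'a'  n3⇒n4
[14] read 'd'  n4⇒n5
[15] read 'd'  n5⇒n6  ** P1@[11:15]
[16] read 'd'  n6⇒n2 (fail-walked)
[17] read 'b'  n2⇒n1 (fail-walked)  ** P0@[17:17]
[18] read 'c'  n1⇒n0 (fail-walked)
[19] read 'd'  n0⇒n2
[20] read 'b'  n2⇒n1 (fail-walked)  ** P0@[20:20]
[21] read 'd'  n1⇒n2 (fail-walked)
[22] read 'b'  n2⇒n1 (fail-walked)  ** P0@[22:22]
[23] read 'c'  n1⇒n0 (fail-walked)
[24] read 'a'  n0⇒n0
[25] read 'c'  n0⇒n0
[26] read 'b'  n0⇒n1  ** P0@[26:26]
[27] read 'a'  n1⇒n0 (fail-walked)
[28] read 'b'  n0⇒n1  ** P0@[28:28]
[29] read 'd'  n1⇒n2 (fail-walked)
[30] read 'b'  n2⇒n1 (fail-walked)  ** P0@[30:30]
[31] read 'b'  n1⇒n1 (fail-walked)  ** P0@[31:31]
[32] read 'd'  n1⇒n2 (fail-walked)
[33] read 'c'  n2⇒n3
[34] read 'a'  n3⇒n4
[35] read 'd'  n4⇒n5
[36] read 'd'  n5⇒n6  ** P1@[32:36]
[37] read 'b'  n6⇒n1 (fail-walked)  ** P0@[37:37]
[38] read 'd'  n1⇒n2 (fail-walked)
[39] read 'c'  n2⇒n3
[40] read 'a'  n3⇒n4
[41] read 'd'  n4⇒n5
[42] read 'd'  n5⇒n6  ** P1@[38:42]
[43] read 'd'  n6⇒n2 (fail-walked)
[44] read 'b'  n2⇒n1 (fail-walked)  ** P0@[44:44]
[45] read 'd'  n1⇒n2 (fail-walked)
[46] read 'c'  n2⇒n3
[47] read 'a'  n3⇒n4
[48] read 'd'  n4⇒n5
[49] read 'd'  n5⇒n6  ** P1@[45:49]
[50] read 'c'  n6⇒n3 (fail-walked)
[51] read 'b'  n3⇒n1 (fail-walked)  ** P0@[51:51]
[52] read 'b'  n1⇒n1 (fail-walked)  ** P0@[52:52]
[53] read 'b'  n1⇒n1 (fail-walked)  ** P0@[53:53]
[54] read 'b'  n1⇒n1 (fail-walked)  ** P0@[54:54]
[55] read 'a'  n1⇒n0 (fail-walked)
[56] read 'd'  n0⇒n2
[57] read 'c'  n2⇒n3
[58] read 'a'  n3⇒n4
[59] read 'd'  n4⇒n5
[60] read 'd'  n5⇒n6  ** P1@[56:60]
[61] read 'b'  n6⇒n1 (fail-walked)  ** P0@[61:61]
[62] read 'd'  n1⇒n2 (fail-walked)
[63] read 'c'  n2⇒n3
[64] read 'a'  n3⇒n4

All matches (sorted): [[1,0],[7,1],[9,0],[10,0],[15,1],[17,0],[20,0],[22,0],[26,0],[28,0],[30,0],[31,0],[36,1],[37,0],[42,1],[44,0],[49,1],[51,0],[52,0],[53,0],[54,0],[60,1],[61,0]]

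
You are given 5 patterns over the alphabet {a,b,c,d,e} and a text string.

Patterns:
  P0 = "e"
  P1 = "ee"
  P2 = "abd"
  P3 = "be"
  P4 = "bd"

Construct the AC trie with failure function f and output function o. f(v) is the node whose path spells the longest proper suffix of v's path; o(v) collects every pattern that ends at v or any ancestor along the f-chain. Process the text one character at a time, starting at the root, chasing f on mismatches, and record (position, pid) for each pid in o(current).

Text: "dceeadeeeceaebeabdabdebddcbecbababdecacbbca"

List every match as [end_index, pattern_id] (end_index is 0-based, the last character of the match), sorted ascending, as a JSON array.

Construct AC machine:
Trie (insert patterns):
  n0 'ε': a→3 b→6 e→1
  n1 'e': e→2  [P0 ends]
  n2 'ee': ·  [P1 ends]
  n3 'a': b→4
  n4 'ab': d→5
  n5 'abd': ·  [P2 ends]
  n6 'b': d→8 e→7
  n7 'be': ·  [P3 ends]
  n8 'bd': ·  [P4 ends]

BFS fail/out derivation:
  n1('e'): parent n0 fail=0; on 'e' 0 → fail=0;  out {0}∪∅={0}
  n3('a'): parent n0 fail=0; on 'a' 0 → fail=0;  out ∅∪∅=∅
  n6('b'): parent n0 fail=0; on 'b' 0 → fail=0;  out ∅∪∅=∅
  n2('ee'): parent n1 fail=0; on 'e' 0 → fail=1;  out {1}∪{0}={0,1}
  n4('ab'): parent n3 fail=0; on 'b' 0 → fail=6;  out ∅∪∅=∅
  n7('be'): parent n6 fail=0; on 'e' 0 → fail=1;  out {3}∪{0}={0,3}
  n8('bd'): parent n6 fail=0; on 'd' 0 → fail=0;  out {4}∪∅={4}
  n5('abd'): parent n4 fail=6; on 'd' 6 → fail=8;  out {2}∪{4}={2,4}

Run:
[0] read 'd'  n0⇒n0
[1] read 'c'  n0⇒n0
[2] read 'e'  n0⇒n1  ** P0@[2:2]
[3] read 'e'  n1⇒n2  ** P0@[3:3],P1@[2:3]
[4] read 'a'  n2⇒n3 (via fail)
[5] read 'd'  n3⇒n0 (via fail)
[6] read 'e'  n0⇒n1  ** P0@[6:6]
[7] read 'e'  n1⇒n2  ** P0@[7:7],P1@[6:7]
[8] read 'e'  n2⇒n2 (via fail)  ** P0@[8:8],P1@[7:8]
[9] read 'c'  n2⇒n0 (via fail)
[10] read 'e'  n0⇒n1  ** P0@[10:10]
[11] read 'a'  n1⇒n3 (via fail)
[12] read 'e'  n3⇒n1 (via fail)  ** P0@[12:12]
[13] read 'b'  n1⇒n6 (via fail)
[14] read 'e'  n6⇒n7  ** P0@[14:14],P3@[13:14]
[15] read 'a'  n7⇒n3 (via fail)
[16] read 'b'  n3⇒n4
[17] read 'd'  n4⇒n5  ** P2@[15:17],P4@[16:17]
[18] read 'a'  n5⇒n3 (via fail)
[19] read 'b'  n3⇒n4
[20] read 'd'  n4⇒n5  ** P2@[18:20],P4@[19:20]
[21] read 'e'  n5⇒n1 (via fail)  ** P0@[21:21]
[22] read 'b'  n1⇒n6 (via fail)
[23] read 'd'  n6⇒n8  ** P4@[22:23]
[24] read 'd'  n8⇒n0 (via fail)
[25] read 'c'  n0⇒n0
[26] read 'b'  n0⇒n6
[27] read 'e'  n6⇒n7  ** P0@[27:27],P3@[26:27]
[28] read 'c'  n7⇒n0 (via fail)
[29] read 'b'  n0⇒n6
[30] read 'a'  n6⇒n3 (via fail)
[31] read 'b'  n3⇒n4
[32] read 'a'  n4⇒n3 (via fail)
[33] read 'b'  n3⇒n4
[34] read 'd'  n4⇒n5  ** P2@[32:34],P4@[33:34]
[35] read 'e'  n5⇒n1 (via fail)  ** P0@[35:35]
[36] read 'c'  n1⇒n0 (via fail)
[37] read 'a'  n0⇒n3
[38] read 'c'  n3⇒n0 (via fail)
[39] read 'b'  n0⇒n6
[40] read 'b'  n6⇒n6 (via fail)
[41] read 'c'  n6⇒n0 (via fail)
[42] read 'a'  n0⇒n3

Matches: [[2,0],[3,0],[3,1],[6,0],[7,0],[7,1],[8,0],[8,1],[10,0],[12,0],[14,0],[14,3],[17,2],[17,4],[20,2],[20,4],[21,0],[23,4],[27,0],[27,3],[34,2],[34,4],[35,0]]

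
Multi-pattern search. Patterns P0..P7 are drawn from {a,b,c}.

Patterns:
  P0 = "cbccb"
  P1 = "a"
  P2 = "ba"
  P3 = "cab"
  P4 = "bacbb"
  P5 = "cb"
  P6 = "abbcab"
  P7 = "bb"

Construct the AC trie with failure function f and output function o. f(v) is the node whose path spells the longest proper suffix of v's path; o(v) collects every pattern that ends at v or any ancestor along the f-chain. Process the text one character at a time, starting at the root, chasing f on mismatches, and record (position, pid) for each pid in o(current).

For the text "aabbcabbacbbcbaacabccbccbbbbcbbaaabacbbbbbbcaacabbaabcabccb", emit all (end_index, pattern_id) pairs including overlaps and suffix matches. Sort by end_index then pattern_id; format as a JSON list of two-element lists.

Build automaton:
Trie (insert patterns):
  0='ε' goto a→6 b→7 c→1
  1='c' goto a→9 b→2
  2='cb' goto c→3  [P5 ends]
  3='cbc' goto c→4
  4='cbcc' goto b→5
  5='cbccb' goto ·  [P0 ends]
  6='a' goto b→14  [P1 ends]
  7='b' goto a→8 b→19
  8='ba' goto c→11  [P2 ends]
  9='ca' goto b→10
  10='cab' goto ·  [P3 ends]
  11='bac' goto b→12
  12='bacb' goto b→13
  13='bacbb' goto ·  [P4 ends]
  14='ab' goto b→15
  15='abb' goto c→16
  16='abbc' goto a→17
  17='abbca' goto b→18
  18='abbcab' goto ·  [P6 ends]
  19='bb' goto ·  [P7 ends]

Failure links (BFS by depth):
  n1('c'): parent n0 fail=0; on 'c' 0 → fail=0;  out ∅∪∅=∅
  n6('a'): parent n0 fail=0; on 'a' 0 → fail=0;  out {1}∪∅={1}
  n7('b'): parent n0 fail=0; on 'b' 0 → fail=0;  out ∅∪∅=∅
  n2('cb'): parent n1 fail=0; on 'b' 0 → fail=7;  out {5}∪∅={5}
  n8('ba'): parent n7 fail=0; on 'a' 0 → fail=6;  out {2}∪{1}={1,2}
  n9('ca'): parent n1 fail=0; on 'a' 0 → fail=6;  out ∅∪{1}={1}
  n14('ab'): parent n6 fail=0; on 'b' 0 → fail=7;  out ∅∪∅=∅
  n19('bb'): parent n7 fail=0; on 'b' 0 → fail=7;  out {7}∪∅={7}
  n3('cbc'): parent n2 fail=7; on 'c' 7→0 → fail=1;  out ∅∪∅=∅
  n10('cab'): parent n9 fail=6; on 'b' 6 → fail=14;  out {3}∪∅={3}
  n11('bac'): parent n8 fail=6; on 'c' 6→0 → fail=1;  out ∅∪∅=∅
  n15('abb'): parent n14 fail=7; on 'b' 7 → fail=19;  out ∅∪{7}={7}
  n4('cbcc'): parent n3 fail=1; on 'c' 1→0 → fail=1;  out ∅∪∅=∅
  n12('bacb'): parent n11 fail=1; on 'b' 1 → fail=2;  out ∅∪{5}={5}
  n16('abbc'): parent n15 fail=19; on 'c' 19→7→0 → fail=1;  out ∅∪∅=∅
  n5('cbccb'): parent n4 fail=1; on 'b' 1 → fail=2;  out {0}∪{5}={0,5}
  n13('bacbb'): parent n12 fail=2; on 'b' 2→7 → fail=19;  out {4}∪{7}={4,7}
  n17('abbca'): parent n16 fail=1; on 'a' 1 → fail=9;  out ∅∪{1}={1}
  n18('abbcab'): parent n17 fail=9; on 'b' 9 → fail=10;  out {6}∪{3}={3,6}

Text stream:
i=0 'a': node 0→6  emit P1@[0:0]
i=1 'a': node 6→6 (via fail)  emit P1@[1:1]
i=2 'b': node 6→14
i=3 'b': node 14→15  emit P7@[2:3]
i=4 'c': node 15→16
i=5 'a': node 16→17  emit P1@[5:5]
i=6 'b': node 17→18  emit P3@[4:6],P6@[1:6]
i=7 'b': node 18→15 (via fail)  emit P7@[6:7]
i=8 'a': node 15→8 (via fail)  emit P1@[8:8],P2@[7:8]
i=9 'c': node 8→11
i=10 'b': node 11→12  emit P5@[9:10]
i=11 'b': node 12→13  emit P4@[7:11],P7@[10:11]
i=12 'c': node 13→1 (via fail)
i=13 'b': node 1→2  emit P5@[12:13]
i=14 'a': node 2→8 (via fail)  emit P1@[14:14],P2@[13:14]
i=15 'a': node 8→6 (via fail)  emit P1@[15:15]
i=16 'c': node 6→1 (via fail)
i=17 'a': node 1→9  emit P1@[17:17]
i=18 'b': node 9→10  emit P3@[16:18]
i=19 'c': node 10→1 (via fail)
i=20 'c': node 1→1 (via fail)
i=21 'b': node 1→2  emit P5@[20:21]
i=22 'c': node 2→3
i=23 'c': node 3→4
i=24 'b': node 4→5  emit P0@[20:24],P5@[23:24]
i=25 'b': node 5→19 (via fail)  emit P7@[24:25]
i=26 'b': node 19→19 (via fail)  emit P7@[25:26]
i=27 'b': node 19→19 (via fail)  emit P7@[26:27]
i=28 'c': node 19→1 (via fail)
i=29 'b': node 1→2  emit P5@[28:29]
i=30 'b': node 2→19 (via fail)  emit P7@[29:30]
i=31 'a': node 19→8 (via fail)  emit P1@[31:31],P2@[30:31]
i=32 'a': node 8→6 (via fail)  emit P1@[32:32]
i=33 'a': node 6→6 (via fail)  emit P1@[33:33]
i=34 'b': node 6→14
i=35 'a': node 14→8 (via fail)  emit P1@[35:35],P2@[34:35]
i=36 'c': node 8→11
i=37 'b': node 11→12  emit P5@[36:37]
i=38 'b': node 12→13  emit P4@[34:38],P7@[37:38]
i=39 'b': node 13→19 (via fail)  emit P7@[38:39]
i=40 'b': node 19→19 (via fail)  emit P7@[39:40]
i=41 'b': node 19→19 (via fail)  emit P7@[40:41]
i=42 'b': node 19→19 (via fail)  emit P7@[41:42]
i=43 'c': node 19→1 (via fail)
i=44 'a': node 1→9  emit P1@[44:44]
i=45 'a': node 9→6 (via fail)  emit P1@[45:45]
i=46 'c': node 6→1 (via fail)
i=47 'a': node 1→9  emit P1@[47:47]
i=48 'b': node 9→10  emit P3@[46:48]
i=49 'b': node 10→15 (via fail)  emit P7@[48:49]
i=50 'a': node 15→8 (via fail)  emit P1@[50:50],P2@[49:50]
i=51 'a': node 8→6 (via fail)  emit P1@[51:51]
i=52 'b': node 6→14
i=53 'c': node 14→1 (via fail)
i=54 'a': node 1→9  emit P1@[54:54]
i=55 'b': node 9→10  emit P3@[53:55]
i=56 'c': node 10→1 (via fail)
i=57 'c': node 1→1 (via fail)
i=58 'b': node 1→2  emit P5@[57:58]

Matches: [[0,1],[1,1],[3,7],[5,1],[6,3],[6,6],[7,7],[8,1],[8,2],[10,5],[11,4],[11,7],[13,5],[14,1],[14,2],[15,1],[17,1],[18,3],[21,5],[24,0],[24,5],[25,7],[26,7],[27,7],[29,5],[30,7],[31,1],[31,2],[32,1],[33,1],[35,1],[35,2],[37,5],[38,4],[38,7],[39,7],[40,7],[41,7],[42,7],[44,1],[45,1],[47,1],[48,3],[49,7],[50,1],[50,2],[51,1],[54,1],[55,3],[58,5]]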